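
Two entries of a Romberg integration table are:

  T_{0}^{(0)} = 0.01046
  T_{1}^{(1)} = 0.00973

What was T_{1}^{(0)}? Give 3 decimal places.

0.010

From T_{1}^{(1)} = (4·T_{1}^{(0)} − T_{0}^{(0)})/3, solve for T_{1}^{(0)}:
4·T_{1}^{(0)} = 3·0.00973 + 0.01046 = 0.03965
T_{1}^{(0)} = 0.00991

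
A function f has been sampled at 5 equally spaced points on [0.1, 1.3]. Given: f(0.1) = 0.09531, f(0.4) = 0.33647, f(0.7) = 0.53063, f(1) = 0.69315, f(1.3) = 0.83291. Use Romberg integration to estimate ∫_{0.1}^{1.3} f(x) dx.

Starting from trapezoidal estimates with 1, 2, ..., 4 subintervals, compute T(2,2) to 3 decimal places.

0.611

T(0,0) (trapezoid, 1 panel, h=1.2000): 0.55693
T(1,0) (trapezoid, 2 panels, h=0.6000): 0.59684
T(2,0) (trapezoid, 4 panels, h=0.3000): 0.60731
T(1,1) = 0.59684 + (0.59684 − 0.55693)/3 = 0.61014
T(2,1) = 0.60731 + (0.60731 − 0.59684)/3 = 0.61080
T(2,2) = 0.61080 + (0.61080 − 0.61014)/15 = 0.61084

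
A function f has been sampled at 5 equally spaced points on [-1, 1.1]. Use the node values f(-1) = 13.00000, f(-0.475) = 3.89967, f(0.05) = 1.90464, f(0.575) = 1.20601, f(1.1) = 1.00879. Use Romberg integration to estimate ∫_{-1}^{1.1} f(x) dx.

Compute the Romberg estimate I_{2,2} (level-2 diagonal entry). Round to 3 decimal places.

I_{0,0} (trapezoid, 1 panel, h=2.1000): 14.70923
I_{1,0} (trapezoid, 2 panels, h=1.0500): 9.35449
I_{2,0} (trapezoid, 4 panels, h=0.5250): 7.35773
I_{1,1} = 9.35449 + (9.35449 − 14.70923)/3 = 7.56958
I_{2,1} = 7.35773 + (7.35773 − 9.35449)/3 = 6.69214
I_{2,2} = 6.69214 + (6.69214 − 7.56958)/15 = 6.63364

6.634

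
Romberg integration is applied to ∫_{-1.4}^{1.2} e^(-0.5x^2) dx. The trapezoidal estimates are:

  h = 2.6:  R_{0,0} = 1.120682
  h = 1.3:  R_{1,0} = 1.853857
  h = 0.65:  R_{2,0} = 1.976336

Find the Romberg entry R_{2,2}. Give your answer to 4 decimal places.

2.0118

Richardson extrapolation on the trapezoidal column (denominator 4−1=3):
R_{1,1} = 1.853857 + (1.853857 − 1.120682)/3 = 2.098249
R_{2,1} = (4·1.976336 − 1.853857) / 3 = 2.017162
R_{2,2} = 2.017162 + (2.017162 − 2.098249)/15 = 2.011756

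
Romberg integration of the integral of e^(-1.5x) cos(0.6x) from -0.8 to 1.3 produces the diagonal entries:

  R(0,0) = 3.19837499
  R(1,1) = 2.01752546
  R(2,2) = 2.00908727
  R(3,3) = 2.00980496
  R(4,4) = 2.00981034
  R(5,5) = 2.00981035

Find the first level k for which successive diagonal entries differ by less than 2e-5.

|R(1,1) − R(0,0)| = 1.18084953 ≥ 2e-5
|R(2,2) − R(1,1)| = 0.00843819 ≥ 2e-5
|R(3,3) − R(2,2)| = 0.00071769 ≥ 2e-5
|R(4,4) − R(3,3)| = 0.00000538 < 2e-5

k = 4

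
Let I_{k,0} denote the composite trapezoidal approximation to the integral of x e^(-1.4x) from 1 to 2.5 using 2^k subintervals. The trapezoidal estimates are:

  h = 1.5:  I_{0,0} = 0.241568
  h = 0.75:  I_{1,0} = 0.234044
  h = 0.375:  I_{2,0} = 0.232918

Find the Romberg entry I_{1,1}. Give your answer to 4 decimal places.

I_{1,1} = (4·0.234044 − 0.241568) / 3 = 0.231536

0.2315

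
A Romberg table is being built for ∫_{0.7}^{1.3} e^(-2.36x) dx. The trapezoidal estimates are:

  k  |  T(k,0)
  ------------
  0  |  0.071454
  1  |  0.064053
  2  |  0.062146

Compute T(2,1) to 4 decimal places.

0.0615

Richardson extrapolation on the trapezoidal column (denominator 4−1=3):
T(2,1) = (4·0.062146 − 0.064053) / 3 = 0.061510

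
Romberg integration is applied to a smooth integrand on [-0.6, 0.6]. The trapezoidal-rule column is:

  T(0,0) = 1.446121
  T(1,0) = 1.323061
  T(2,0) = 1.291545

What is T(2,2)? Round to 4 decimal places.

1.2810

T(1,1) = (4·1.323061 − 1.446121) / 3 = 1.282041
T(2,1) = (4·1.291545 − 1.323061) / 3 = 1.281040
T(2,2) = (16·1.281040 − 1.282041) / 15 = 1.280973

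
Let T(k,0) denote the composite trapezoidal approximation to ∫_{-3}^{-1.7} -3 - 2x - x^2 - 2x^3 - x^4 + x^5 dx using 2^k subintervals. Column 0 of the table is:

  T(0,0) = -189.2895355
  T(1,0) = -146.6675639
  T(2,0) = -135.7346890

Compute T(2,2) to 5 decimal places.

-132.06574

Richardson extrapolation on the trapezoidal column (denominator 4−1=3):
T(1,1) = (4·(-146.6675639) − (-189.2895355)) / 3 = -132.4602400
T(2,1) = (4·(-135.7346890) − (-146.6675639)) / 3 = -132.0903974
T(2,2) = (16·(-132.0903974) − (-132.4602400)) / 15 = -132.0657412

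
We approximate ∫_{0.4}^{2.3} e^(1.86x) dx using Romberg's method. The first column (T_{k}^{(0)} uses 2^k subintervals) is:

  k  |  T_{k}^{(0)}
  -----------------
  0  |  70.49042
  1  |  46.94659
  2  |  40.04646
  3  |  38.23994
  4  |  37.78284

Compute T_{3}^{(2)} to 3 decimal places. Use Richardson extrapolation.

Richardson extrapolation on the trapezoidal column (denominator 4−1=3):
T_{2}^{(1)} = 40.04646 + (40.04646 − 46.94659)/3 = 37.74642
T_{3}^{(1)} = 38.23994 + (38.23994 − 40.04646)/3 = 37.63777
T_{3}^{(2)} = (16·37.63777 − 37.74642) / 15 = 37.63053

37.631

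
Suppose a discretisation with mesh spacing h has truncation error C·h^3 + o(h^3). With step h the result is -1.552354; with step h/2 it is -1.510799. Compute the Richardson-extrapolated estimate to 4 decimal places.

-1.5049

The leading error scales as h^3; refining by a factor of 2 reduces it by 2^3 = 8.
Extrapolated value = (8·A(h/2) − A(h)) / (8 − 1)
= (8·(-1.510799) − (-1.552354)) / 7
= -10.534038 / 7 = -1.504863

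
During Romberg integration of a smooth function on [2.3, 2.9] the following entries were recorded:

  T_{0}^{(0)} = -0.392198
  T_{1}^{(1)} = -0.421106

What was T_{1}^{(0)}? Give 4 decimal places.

-0.4139

From T_{1}^{(1)} = (4·T_{1}^{(0)} − T_{0}^{(0)})/3, solve for T_{1}^{(0)}:
4·T_{1}^{(0)} = 3·(-0.421106) + (-0.392198) = -1.655516
T_{1}^{(0)} = -0.413879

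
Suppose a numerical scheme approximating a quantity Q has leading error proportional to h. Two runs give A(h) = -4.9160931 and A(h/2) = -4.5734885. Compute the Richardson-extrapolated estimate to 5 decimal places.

Extrapolated value = (2·A(h/2) − A(h)) / (2 − 1)
= (2·(-4.5734885) − (-4.9160931)) / 1
= -4.2308839 / 1 = -4.2308839

-4.23088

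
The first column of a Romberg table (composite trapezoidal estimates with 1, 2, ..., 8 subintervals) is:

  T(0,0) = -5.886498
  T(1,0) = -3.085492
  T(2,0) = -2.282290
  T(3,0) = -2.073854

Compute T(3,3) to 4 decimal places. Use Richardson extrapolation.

Richardson extrapolation on the trapezoidal column (denominator 4−1=3):
T(1,1) = -3.085492 + (-3.085492 − (-5.886498))/3 = -2.151823
T(2,1) = -2.282290 + (-2.282290 − (-3.085492))/3 = -2.014556
T(3,1) = -2.073854 + (-2.073854 − (-2.282290))/3 = -2.004375
T(2,2) = -2.014556 + (-2.014556 − (-2.151823))/15 = -2.005405
T(3,2) = -2.004375 + (-2.004375 − (-2.014556))/15 = -2.003696
T(3,3) = -2.003696 + (-2.003696 − (-2.005405))/63 = -2.003669

-2.0037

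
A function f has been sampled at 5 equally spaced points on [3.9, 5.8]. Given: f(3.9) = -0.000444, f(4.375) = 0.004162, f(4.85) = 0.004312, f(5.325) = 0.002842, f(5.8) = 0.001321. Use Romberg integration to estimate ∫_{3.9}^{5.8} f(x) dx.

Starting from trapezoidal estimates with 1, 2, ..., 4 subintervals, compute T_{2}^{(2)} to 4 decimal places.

0.0060

T_{0}^{(0)} (trapezoid, 1 panel, h=1.9000): 0.000833
T_{1}^{(0)} (trapezoid, 2 panels, h=0.9500): 0.004513
T_{2}^{(0)} (trapezoid, 4 panels, h=0.4750): 0.005583
T_{1}^{(1)} = 0.004513 + (0.004513 − 0.000833)/3 = 0.005740
T_{2}^{(1)} = 0.005583 + (0.005583 − 0.004513)/3 = 0.005940
T_{2}^{(2)} = 0.005940 + (0.005940 − 0.005740)/15 = 0.005953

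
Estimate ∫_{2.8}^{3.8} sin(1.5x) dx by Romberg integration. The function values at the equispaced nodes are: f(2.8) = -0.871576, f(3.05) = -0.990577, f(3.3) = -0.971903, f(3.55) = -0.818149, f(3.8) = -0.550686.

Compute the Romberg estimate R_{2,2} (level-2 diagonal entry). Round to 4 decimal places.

R_{0,0} (trapezoid, 1 panel, h=1.0000): -0.711131
R_{1,0} (trapezoid, 2 panels, h=0.5000): -0.841517
R_{2,0} (trapezoid, 4 panels, h=0.2500): -0.872940
R_{1,1} = -0.841517 + (-0.841517 − (-0.711131))/3 = -0.884979
R_{2,1} = -0.872940 + (-0.872940 − (-0.841517))/3 = -0.883414
R_{2,2} = -0.883414 + (-0.883414 − (-0.884979))/15 = -0.883310

-0.8833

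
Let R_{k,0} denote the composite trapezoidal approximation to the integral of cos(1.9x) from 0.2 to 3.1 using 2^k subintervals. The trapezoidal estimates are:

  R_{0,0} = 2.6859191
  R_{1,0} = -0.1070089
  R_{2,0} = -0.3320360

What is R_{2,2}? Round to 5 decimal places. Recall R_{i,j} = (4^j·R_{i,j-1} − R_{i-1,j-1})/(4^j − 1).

-0.36498

Richardson extrapolation on the trapezoidal column (denominator 4−1=3):
R_{1,1} = (4·(-0.1070089) − 2.6859191) / 3 = -1.0379849
R_{2,1} = (4·(-0.3320360) − (-0.1070089)) / 3 = -0.4070450
R_{2,2} = (16·(-0.4070450) − (-1.0379849)) / 15 = -0.3649823
(Column j=1 coincides with Simpson's rule on the same nodes.)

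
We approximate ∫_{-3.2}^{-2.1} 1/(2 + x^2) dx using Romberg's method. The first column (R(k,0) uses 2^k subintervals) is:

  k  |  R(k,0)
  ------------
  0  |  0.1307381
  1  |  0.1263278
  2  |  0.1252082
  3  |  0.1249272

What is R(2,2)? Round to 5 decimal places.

R(1,1) = (4·0.1263278 − 0.1307381) / 3 = 0.1248577
R(2,1) = 0.1252082 + (0.1252082 − 0.1263278)/3 = 0.1248350
R(2,2) = (16·0.1248350 − 0.1248577) / 15 = 0.1248335

0.12483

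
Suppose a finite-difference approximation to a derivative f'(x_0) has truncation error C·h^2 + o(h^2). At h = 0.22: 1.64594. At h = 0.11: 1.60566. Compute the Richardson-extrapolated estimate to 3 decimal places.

1.592

Extrapolated value = (4·A(h/2) − A(h)) / (4 − 1)
= (4·1.60566 − 1.64594) / 3
= 4.77670 / 3 = 1.59223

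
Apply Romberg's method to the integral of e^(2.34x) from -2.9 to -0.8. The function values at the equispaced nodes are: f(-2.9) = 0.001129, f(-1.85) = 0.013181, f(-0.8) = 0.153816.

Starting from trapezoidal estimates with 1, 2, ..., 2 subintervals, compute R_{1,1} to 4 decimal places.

R_{0,0} (trapezoid, 1 panel, h=2.1000): 0.162692
R_{1,0} (trapezoid, 2 panels, h=1.0500): 0.095186
R_{1,1} = 0.095186 + (0.095186 − 0.162692)/3 = 0.072684

0.0727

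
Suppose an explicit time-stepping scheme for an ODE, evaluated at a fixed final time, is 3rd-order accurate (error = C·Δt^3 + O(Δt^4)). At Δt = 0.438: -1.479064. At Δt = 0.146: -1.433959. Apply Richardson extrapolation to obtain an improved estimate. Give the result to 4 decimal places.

-1.4322

Extrapolated value = (27·A(Δt/3) − A(Δt)) / (27 − 1)
= (27·(-1.433959) − (-1.479064)) / 26
= -37.237829 / 26 = -1.432224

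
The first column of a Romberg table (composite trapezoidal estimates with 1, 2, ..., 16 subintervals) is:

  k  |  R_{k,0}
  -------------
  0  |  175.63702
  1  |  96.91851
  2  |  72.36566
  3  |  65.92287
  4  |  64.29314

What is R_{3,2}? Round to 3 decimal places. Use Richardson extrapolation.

63.748

R_{2,1} = (4·72.36566 − 96.91851) / 3 = 64.18138
R_{3,1} = 65.92287 + (65.92287 − 72.36566)/3 = 63.77527
R_{3,2} = (16·63.77527 − 64.18138) / 15 = 63.74820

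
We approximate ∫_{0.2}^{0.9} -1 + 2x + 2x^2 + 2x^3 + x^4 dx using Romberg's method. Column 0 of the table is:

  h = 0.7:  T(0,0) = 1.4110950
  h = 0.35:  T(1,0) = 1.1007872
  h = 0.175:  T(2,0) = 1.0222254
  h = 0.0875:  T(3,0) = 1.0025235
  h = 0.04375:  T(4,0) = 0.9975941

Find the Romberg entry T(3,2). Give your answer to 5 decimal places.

T(2,1) = 1.0222254 + (1.0222254 − 1.1007872)/3 = 0.9960381
T(3,1) = 1.0025235 + (1.0025235 − 1.0222254)/3 = 0.9959562
T(3,2) = 0.9959562 + (0.9959562 − 0.9960381)/15 = 0.9959507

0.99595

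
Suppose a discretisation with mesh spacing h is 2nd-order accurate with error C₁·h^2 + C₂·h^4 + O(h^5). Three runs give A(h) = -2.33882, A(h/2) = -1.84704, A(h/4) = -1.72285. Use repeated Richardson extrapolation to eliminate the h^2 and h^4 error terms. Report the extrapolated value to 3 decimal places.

-1.681

First eliminate the h^2 term (factor 2^2 = 4):
  B₁ = (4·(-1.84704) − (-2.33882))/3 = -1.68311
  B₂ = (4·(-1.72285) − (-1.84704))/3 = -1.68145
Then eliminate the h^4 term (factor 2^4 = 16):
  (16·(-1.68145) − (-1.68311))/15 = -1.68134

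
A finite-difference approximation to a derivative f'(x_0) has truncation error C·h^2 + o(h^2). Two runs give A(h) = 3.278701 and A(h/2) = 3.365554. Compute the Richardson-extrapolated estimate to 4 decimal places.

Extrapolated value = (4·A(h/2) − A(h)) / (4 − 1)
= (4·3.365554 − 3.278701) / 3
= 10.183515 / 3 = 3.394505

3.3945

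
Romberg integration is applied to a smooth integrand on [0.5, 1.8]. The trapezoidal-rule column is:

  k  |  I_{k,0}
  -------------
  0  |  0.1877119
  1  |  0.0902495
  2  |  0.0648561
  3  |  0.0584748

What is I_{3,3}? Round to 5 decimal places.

0.05635

Richardson extrapolation on the trapezoidal column (denominator 4−1=3):
I_{1,1} = 0.0902495 + (0.0902495 − 0.1877119)/3 = 0.0577620
I_{2,1} = 0.0648561 + (0.0648561 − 0.0902495)/3 = 0.0563916
I_{3,1} = (4·0.0584748 − 0.0648561) / 3 = 0.0563477
I_{2,2} = (16·0.0563916 − 0.0577620) / 15 = 0.0563002
I_{3,2} = 0.0563477 + (0.0563477 − 0.0563916)/15 = 0.0563448
I_{3,3} = (64·0.0563448 − 0.0563002) / 63 = 0.0563455
(Column j=1 coincides with Simpson's rule on the same nodes.)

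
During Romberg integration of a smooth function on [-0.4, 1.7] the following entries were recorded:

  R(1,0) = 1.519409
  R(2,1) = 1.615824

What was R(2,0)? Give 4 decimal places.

1.5917

From R(2,1) = (4·R(2,0) − R(1,0))/3, solve for R(2,0):
4·R(2,0) = 3·1.615824 + 1.519409 = 6.366881
R(2,0) = 1.591720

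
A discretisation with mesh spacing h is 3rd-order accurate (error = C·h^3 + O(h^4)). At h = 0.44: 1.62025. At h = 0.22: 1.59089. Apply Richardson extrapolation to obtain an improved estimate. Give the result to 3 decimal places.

1.587

The leading error scales as h^3; refining by a factor of 2 reduces it by 2^3 = 8.
Extrapolated value = (8·A(h/2) − A(h)) / (8 − 1)
= (8·1.59089 − 1.62025) / 7
= 11.10687 / 7 = 1.58670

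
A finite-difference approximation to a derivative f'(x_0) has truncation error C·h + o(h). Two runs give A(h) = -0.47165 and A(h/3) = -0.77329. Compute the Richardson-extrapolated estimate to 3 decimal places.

-0.924

Extrapolated value = (3·A(h/3) − A(h)) / (3 − 1)
= (3·(-0.77329) − (-0.47165)) / 2
= -1.84822 / 2 = -0.92411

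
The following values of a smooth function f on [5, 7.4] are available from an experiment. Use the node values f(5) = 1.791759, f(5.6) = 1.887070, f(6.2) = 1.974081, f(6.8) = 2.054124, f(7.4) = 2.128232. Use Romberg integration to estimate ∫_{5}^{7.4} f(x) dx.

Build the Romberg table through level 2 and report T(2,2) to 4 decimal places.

4.7266

T(0,0) (trapezoid, 1 panel, h=2.4000): 4.703989
T(1,0) (trapezoid, 2 panels, h=1.2000): 4.720892
T(2,0) (trapezoid, 4 panels, h=0.6000): 4.725162
T(1,1) = 4.720892 + (4.720892 − 4.703989)/3 = 4.726526
T(2,1) = 4.725162 + (4.725162 − 4.720892)/3 = 4.726585
T(2,2) = 4.726585 + (4.726585 − 4.726526)/15 = 4.726589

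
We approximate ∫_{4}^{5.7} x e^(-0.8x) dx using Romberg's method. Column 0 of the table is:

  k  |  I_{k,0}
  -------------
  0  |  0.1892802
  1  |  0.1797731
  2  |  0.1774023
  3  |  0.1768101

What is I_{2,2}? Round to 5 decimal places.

0.17661

Richardson extrapolation on the trapezoidal column (denominator 4−1=3):
I_{1,1} = 0.1797731 + (0.1797731 − 0.1892802)/3 = 0.1766041
I_{2,1} = 0.1774023 + (0.1774023 − 0.1797731)/3 = 0.1766120
I_{2,2} = (16·0.1766120 − 0.1766041) / 15 = 0.1766125
(Column j=1 coincides with Simpson's rule on the same nodes.)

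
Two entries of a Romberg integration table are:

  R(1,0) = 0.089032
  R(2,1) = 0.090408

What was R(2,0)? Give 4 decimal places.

From R(2,1) = (4·R(2,0) − R(1,0))/3, solve for R(2,0):
4·R(2,0) = 3·0.090408 + 0.089032 = 0.360256
R(2,0) = 0.090064

0.0901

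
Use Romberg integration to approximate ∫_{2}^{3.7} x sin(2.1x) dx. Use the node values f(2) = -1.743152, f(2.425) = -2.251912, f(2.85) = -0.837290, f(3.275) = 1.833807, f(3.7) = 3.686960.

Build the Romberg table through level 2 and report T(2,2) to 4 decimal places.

T(0,0) (trapezoid, 1 panel, h=1.7000): 1.652237
T(1,0) (trapezoid, 2 panels, h=0.8500): 0.114422
T(2,0) (trapezoid, 4 panels, h=0.4250): -0.120484
T(1,1) = 0.114422 + (0.114422 − 1.652237)/3 = -0.398183
T(2,1) = -0.120484 + (-0.120484 − 0.114422)/3 = -0.198786
T(2,2) = -0.198786 + (-0.198786 − (-0.398183))/15 = -0.185493

-0.1855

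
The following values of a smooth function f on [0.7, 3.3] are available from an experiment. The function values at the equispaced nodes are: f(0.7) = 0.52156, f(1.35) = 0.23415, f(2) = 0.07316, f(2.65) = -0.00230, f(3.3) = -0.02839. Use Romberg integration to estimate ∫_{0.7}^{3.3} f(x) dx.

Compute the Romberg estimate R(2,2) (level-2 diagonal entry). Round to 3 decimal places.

R(0,0) (trapezoid, 1 panel, h=2.6000): 0.64112
R(1,0) (trapezoid, 2 panels, h=1.3000): 0.41567
R(2,0) (trapezoid, 4 panels, h=0.6500): 0.35854
R(1,1) = 0.41567 + (0.41567 − 0.64112)/3 = 0.34052
R(2,1) = 0.35854 + (0.35854 − 0.41567)/3 = 0.33950
R(2,2) = 0.33950 + (0.33950 − 0.34052)/15 = 0.33943

0.339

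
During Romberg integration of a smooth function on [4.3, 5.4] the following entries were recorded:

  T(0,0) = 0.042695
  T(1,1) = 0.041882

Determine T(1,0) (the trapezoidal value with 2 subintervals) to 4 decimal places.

0.0421

From T(1,1) = (4·T(1,0) − T(0,0))/3, solve for T(1,0):
4·T(1,0) = 3·0.041882 + 0.042695 = 0.168341
T(1,0) = 0.042085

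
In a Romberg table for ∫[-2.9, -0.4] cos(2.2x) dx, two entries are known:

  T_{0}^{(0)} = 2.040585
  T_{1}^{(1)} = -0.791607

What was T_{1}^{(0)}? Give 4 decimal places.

From T_{1}^{(1)} = (4·T_{1}^{(0)} − T_{0}^{(0)})/3, solve for T_{1}^{(0)}:
4·T_{1}^{(0)} = 3·(-0.791607) + 2.040585 = -0.334236
T_{1}^{(0)} = -0.083559

-0.0836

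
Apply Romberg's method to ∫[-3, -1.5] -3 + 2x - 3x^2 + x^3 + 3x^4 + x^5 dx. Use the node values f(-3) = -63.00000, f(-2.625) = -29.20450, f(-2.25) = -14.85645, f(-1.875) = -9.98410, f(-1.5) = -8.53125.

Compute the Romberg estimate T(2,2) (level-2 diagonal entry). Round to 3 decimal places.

-32.217

T(0,0) (trapezoid, 1 panel, h=1.5000): -53.64844
T(1,0) (trapezoid, 2 panels, h=0.7500): -37.96656
T(2,0) (trapezoid, 4 panels, h=0.3750): -33.67900
T(1,1) = -37.96656 + (-37.96656 − (-53.64844))/3 = -32.73927
T(2,1) = -33.67900 + (-33.67900 − (-37.96656))/3 = -32.24981
T(2,2) = -32.24981 + (-32.24981 − (-32.73927))/15 = -32.21718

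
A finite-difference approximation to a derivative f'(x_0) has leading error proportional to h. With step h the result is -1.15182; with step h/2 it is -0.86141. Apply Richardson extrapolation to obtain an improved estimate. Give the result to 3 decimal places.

-0.571

The leading error scales as h; refining by a factor of 2 reduces it by 2^1 = 2.
Extrapolated value = (2·A(h/2) − A(h)) / (2 − 1)
= (2·(-0.86141) − (-1.15182)) / 1
= -0.57100 / 1 = -0.57100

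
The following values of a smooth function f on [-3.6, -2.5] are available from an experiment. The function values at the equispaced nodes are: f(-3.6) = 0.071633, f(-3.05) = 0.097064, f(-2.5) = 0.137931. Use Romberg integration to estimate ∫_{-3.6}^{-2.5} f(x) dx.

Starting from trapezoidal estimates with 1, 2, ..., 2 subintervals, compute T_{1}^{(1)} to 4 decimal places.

T_{0}^{(0)} (trapezoid, 1 panel, h=1.1000): 0.115260
T_{1}^{(0)} (trapezoid, 2 panels, h=0.5500): 0.111015
T_{1}^{(1)} = 0.111015 + (0.111015 − 0.115260)/3 = 0.109600

0.1096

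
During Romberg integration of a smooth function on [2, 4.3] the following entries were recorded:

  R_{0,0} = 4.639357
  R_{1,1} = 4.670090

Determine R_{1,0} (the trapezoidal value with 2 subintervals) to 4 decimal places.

4.6624

From R_{1,1} = (4·R_{1,0} − R_{0,0})/3, solve for R_{1,0}:
4·R_{1,0} = 3·4.670090 + 4.639357 = 18.649627
R_{1,0} = 4.662407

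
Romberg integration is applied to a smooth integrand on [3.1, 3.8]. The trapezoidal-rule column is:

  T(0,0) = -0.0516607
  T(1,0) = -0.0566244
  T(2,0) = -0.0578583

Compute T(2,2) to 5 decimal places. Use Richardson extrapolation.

Richardson extrapolation on the trapezoidal column (denominator 4−1=3):
T(1,1) = (4·(-0.0566244) − (-0.0516607)) / 3 = -0.0582790
T(2,1) = -0.0578583 + (-0.0578583 − (-0.0566244))/3 = -0.0582696
T(2,2) = -0.0582696 + (-0.0582696 − (-0.0582790))/15 = -0.0582690

-0.05827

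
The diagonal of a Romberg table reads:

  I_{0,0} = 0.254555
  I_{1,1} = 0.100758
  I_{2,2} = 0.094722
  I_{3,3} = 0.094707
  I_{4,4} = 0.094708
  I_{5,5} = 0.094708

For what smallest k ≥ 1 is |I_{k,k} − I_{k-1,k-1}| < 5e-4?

k = 3

|I_{1,1} − I_{0,0}| = 0.153797 ≥ 5e-4
|I_{2,2} − I_{1,1}| = 0.006036 ≥ 5e-4
|I_{3,3} − I_{2,2}| = 0.000015 < 5e-4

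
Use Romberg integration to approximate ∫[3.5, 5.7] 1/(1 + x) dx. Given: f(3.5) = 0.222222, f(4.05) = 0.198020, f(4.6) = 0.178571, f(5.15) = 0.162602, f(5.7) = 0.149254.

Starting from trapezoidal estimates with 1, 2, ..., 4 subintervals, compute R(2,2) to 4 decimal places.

R(0,0) (trapezoid, 1 panel, h=2.2000): 0.408624
R(1,0) (trapezoid, 2 panels, h=1.1000): 0.400740
R(2,0) (trapezoid, 4 panels, h=0.5500): 0.398712
R(1,1) = 0.400740 + (0.400740 − 0.408624)/3 = 0.398112
R(2,1) = 0.398712 + (0.398712 − 0.400740)/3 = 0.398036
R(2,2) = 0.398036 + (0.398036 − 0.398112)/15 = 0.398031

0.3980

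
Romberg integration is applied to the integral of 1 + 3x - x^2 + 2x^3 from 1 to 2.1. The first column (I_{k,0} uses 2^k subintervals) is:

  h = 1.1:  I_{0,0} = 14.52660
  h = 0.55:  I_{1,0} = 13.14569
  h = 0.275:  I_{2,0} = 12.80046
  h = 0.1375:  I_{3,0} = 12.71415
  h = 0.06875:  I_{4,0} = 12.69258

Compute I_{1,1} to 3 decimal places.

Richardson extrapolation on the trapezoidal column (denominator 4−1=3):
I_{1,1} = (4·13.14569 − 14.52660) / 3 = 12.68539

12.685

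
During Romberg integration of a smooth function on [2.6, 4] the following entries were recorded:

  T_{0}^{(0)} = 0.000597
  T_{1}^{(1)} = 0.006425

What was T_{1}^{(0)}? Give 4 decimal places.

From T_{1}^{(1)} = (4·T_{1}^{(0)} − T_{0}^{(0)})/3, solve for T_{1}^{(0)}:
4·T_{1}^{(0)} = 3·0.006425 + 0.000597 = 0.019872
T_{1}^{(0)} = 0.004968

0.0050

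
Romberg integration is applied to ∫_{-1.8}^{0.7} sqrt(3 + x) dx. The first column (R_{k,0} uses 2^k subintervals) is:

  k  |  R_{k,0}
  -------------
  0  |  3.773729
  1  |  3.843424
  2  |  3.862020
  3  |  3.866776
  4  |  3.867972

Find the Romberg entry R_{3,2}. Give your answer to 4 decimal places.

3.8684

Richardson extrapolation on the trapezoidal column (denominator 4−1=3):
R_{2,1} = (4·3.862020 − 3.843424) / 3 = 3.868219
R_{3,1} = 3.866776 + (3.866776 − 3.862020)/3 = 3.868361
R_{3,2} = (16·3.868361 − 3.868219) / 15 = 3.868370
(Column j=1 coincides with Simpson's rule on the same nodes.)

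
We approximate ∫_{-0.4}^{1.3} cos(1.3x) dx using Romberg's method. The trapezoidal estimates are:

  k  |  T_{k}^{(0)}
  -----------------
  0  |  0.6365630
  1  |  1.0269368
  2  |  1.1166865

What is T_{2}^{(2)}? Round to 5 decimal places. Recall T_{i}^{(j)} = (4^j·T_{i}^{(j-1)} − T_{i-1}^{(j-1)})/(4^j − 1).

Richardson extrapolation on the trapezoidal column (denominator 4−1=3):
T_{1}^{(1)} = 1.0269368 + (1.0269368 − 0.6365630)/3 = 1.1570614
T_{2}^{(1)} = (4·1.1166865 − 1.0269368) / 3 = 1.1466031
T_{2}^{(2)} = (16·1.1466031 − 1.1570614) / 15 = 1.1459059
(Column j=1 coincides with Simpson's rule on the same nodes.)

1.14591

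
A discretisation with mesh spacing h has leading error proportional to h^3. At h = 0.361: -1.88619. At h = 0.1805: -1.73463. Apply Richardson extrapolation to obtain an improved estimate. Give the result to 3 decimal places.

Extrapolated value = (8·A(h/2) − A(h)) / (8 − 1)
= (8·(-1.73463) − (-1.88619)) / 7
= -11.99085 / 7 = -1.71298

-1.713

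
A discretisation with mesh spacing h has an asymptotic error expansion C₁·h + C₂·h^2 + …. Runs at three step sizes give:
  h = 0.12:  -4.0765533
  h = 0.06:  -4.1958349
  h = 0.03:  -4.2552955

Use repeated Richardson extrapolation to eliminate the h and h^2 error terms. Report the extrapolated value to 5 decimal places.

-4.31464

First eliminate the h term (factor 2^1 = 2):
  B₁ = (2·(-4.1958349) − (-4.0765533))/1 = -4.3151165
  B₂ = (2·(-4.2552955) − (-4.1958349))/1 = -4.3147561
Then eliminate the h^2 term (factor 2^2 = 4):
  (4·(-4.3147561) − (-4.3151165))/3 = -4.3146360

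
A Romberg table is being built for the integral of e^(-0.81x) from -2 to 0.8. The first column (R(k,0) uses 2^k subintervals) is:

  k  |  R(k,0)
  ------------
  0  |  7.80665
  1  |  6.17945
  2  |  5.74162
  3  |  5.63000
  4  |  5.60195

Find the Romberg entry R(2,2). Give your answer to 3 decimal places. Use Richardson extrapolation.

R(1,1) = (4·6.17945 − 7.80665) / 3 = 5.63705
R(2,1) = (4·5.74162 − 6.17945) / 3 = 5.59568
R(2,2) = 5.59568 + (5.59568 − 5.63705)/15 = 5.59292

5.593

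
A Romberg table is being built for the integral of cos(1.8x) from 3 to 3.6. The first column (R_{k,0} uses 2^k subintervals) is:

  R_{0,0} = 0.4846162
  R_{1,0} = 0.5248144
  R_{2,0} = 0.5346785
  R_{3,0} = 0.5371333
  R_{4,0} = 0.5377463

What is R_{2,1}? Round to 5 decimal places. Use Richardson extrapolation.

Richardson extrapolation on the trapezoidal column (denominator 4−1=3):
R_{2,1} = (4·0.5346785 − 0.5248144) / 3 = 0.5379665

0.53797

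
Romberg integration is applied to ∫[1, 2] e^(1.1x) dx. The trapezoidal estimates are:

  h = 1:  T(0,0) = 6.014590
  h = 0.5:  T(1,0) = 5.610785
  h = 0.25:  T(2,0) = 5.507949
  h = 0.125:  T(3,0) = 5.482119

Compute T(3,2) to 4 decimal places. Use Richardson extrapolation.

Richardson extrapolation on the trapezoidal column (denominator 4−1=3):
T(2,1) = (4·5.507949 − 5.610785) / 3 = 5.473670
T(3,1) = (4·5.482119 − 5.507949) / 3 = 5.473509
T(3,2) = (16·5.473509 − 5.473670) / 15 = 5.473498

5.4735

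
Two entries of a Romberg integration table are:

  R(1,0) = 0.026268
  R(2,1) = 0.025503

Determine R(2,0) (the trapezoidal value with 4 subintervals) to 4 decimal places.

From R(2,1) = (4·R(2,0) − R(1,0))/3, solve for R(2,0):
4·R(2,0) = 3·0.025503 + 0.026268 = 0.102777
R(2,0) = 0.025694

0.0257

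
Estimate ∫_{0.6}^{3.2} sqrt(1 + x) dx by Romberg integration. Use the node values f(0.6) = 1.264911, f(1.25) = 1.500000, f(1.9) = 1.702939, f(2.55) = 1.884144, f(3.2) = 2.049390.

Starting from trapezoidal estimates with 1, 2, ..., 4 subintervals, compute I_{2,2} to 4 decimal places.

4.3890

I_{0,0} (trapezoid, 1 panel, h=2.6000): 4.308591
I_{1,0} (trapezoid, 2 panels, h=1.3000): 4.368116
I_{2,0} (trapezoid, 4 panels, h=0.6500): 4.383752
I_{1,1} = 4.368116 + (4.368116 − 4.308591)/3 = 4.387958
I_{2,1} = 4.383752 + (4.383752 − 4.368116)/3 = 4.388964
I_{2,2} = 4.388964 + (4.388964 − 4.387958)/15 = 4.389031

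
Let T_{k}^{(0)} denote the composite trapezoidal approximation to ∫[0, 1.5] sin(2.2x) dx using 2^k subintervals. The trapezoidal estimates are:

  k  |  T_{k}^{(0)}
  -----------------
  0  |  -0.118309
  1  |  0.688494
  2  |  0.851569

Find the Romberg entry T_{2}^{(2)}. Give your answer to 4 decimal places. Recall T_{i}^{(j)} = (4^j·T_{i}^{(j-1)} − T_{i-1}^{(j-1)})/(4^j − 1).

0.9025

Richardson extrapolation on the trapezoidal column (denominator 4−1=3):
T_{1}^{(1)} = 0.688494 + (0.688494 − (-0.118309))/3 = 0.957428
T_{2}^{(1)} = 0.851569 + (0.851569 − 0.688494)/3 = 0.905927
T_{2}^{(2)} = (16·0.905927 − 0.957428) / 15 = 0.902494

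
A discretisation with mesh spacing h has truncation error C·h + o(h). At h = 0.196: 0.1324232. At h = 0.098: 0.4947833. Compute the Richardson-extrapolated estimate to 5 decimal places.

0.85714

The leading error scales as h; refining by a factor of 2 reduces it by 2^1 = 2.
Extrapolated value = (2·A(h/2) − A(h)) / (2 − 1)
= (2·0.4947833 − 0.1324232) / 1
= 0.8571434 / 1 = 0.8571434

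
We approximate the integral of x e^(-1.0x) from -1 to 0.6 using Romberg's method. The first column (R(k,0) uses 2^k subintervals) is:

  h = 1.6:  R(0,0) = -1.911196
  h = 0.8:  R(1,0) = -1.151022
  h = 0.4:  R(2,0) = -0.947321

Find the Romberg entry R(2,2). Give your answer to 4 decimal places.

Richardson extrapolation on the trapezoidal column (denominator 4−1=3):
R(1,1) = -1.151022 + (-1.151022 − (-1.911196))/3 = -0.897631
R(2,1) = (4·(-0.947321) − (-1.151022)) / 3 = -0.879421
R(2,2) = -0.879421 + (-0.879421 − (-0.897631))/15 = -0.878207

-0.8782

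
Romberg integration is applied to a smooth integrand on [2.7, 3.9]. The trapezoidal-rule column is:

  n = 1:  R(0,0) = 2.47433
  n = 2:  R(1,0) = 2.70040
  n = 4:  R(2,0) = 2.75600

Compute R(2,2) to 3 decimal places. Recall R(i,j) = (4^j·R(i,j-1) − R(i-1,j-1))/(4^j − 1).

2.774

R(1,1) = 2.70040 + (2.70040 − 2.47433)/3 = 2.77576
R(2,1) = (4·2.75600 − 2.70040) / 3 = 2.77453
R(2,2) = (16·2.77453 − 2.77576) / 15 = 2.77445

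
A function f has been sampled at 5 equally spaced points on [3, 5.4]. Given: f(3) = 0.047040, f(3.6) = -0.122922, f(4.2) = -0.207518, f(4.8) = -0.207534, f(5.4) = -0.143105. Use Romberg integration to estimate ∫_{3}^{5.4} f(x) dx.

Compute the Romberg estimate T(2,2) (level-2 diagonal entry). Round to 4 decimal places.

T(0,0) (trapezoid, 1 panel, h=2.4000): -0.115278
T(1,0) (trapezoid, 2 panels, h=1.2000): -0.306661
T(2,0) (trapezoid, 4 panels, h=0.6000): -0.351604
T(1,1) = -0.306661 + (-0.306661 − (-0.115278))/3 = -0.370455
T(2,1) = -0.351604 + (-0.351604 − (-0.306661))/3 = -0.366585
T(2,2) = -0.366585 + (-0.366585 − (-0.370455))/15 = -0.366327

-0.3663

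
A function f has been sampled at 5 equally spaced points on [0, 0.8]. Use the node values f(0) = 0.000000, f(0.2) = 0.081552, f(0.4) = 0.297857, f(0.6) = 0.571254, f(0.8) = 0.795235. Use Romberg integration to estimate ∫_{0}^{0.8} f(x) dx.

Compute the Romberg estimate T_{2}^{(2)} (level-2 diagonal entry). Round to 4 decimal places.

T_{0}^{(0)} (trapezoid, 1 panel, h=0.8000): 0.318094
T_{1}^{(0)} (trapezoid, 2 panels, h=0.4000): 0.278190
T_{2}^{(0)} (trapezoid, 4 panels, h=0.2000): 0.269656
T_{1}^{(1)} = 0.278190 + (0.278190 − 0.318094)/3 = 0.264889
T_{2}^{(1)} = 0.269656 + (0.269656 − 0.278190)/3 = 0.266811
T_{2}^{(2)} = 0.266811 + (0.266811 − 0.264889)/15 = 0.266939

0.2669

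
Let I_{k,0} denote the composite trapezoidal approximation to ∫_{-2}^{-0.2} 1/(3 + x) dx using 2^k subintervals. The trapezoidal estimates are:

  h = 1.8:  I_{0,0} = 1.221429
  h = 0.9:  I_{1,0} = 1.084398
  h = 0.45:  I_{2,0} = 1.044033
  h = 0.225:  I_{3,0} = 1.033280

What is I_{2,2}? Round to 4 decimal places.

Richardson extrapolation on the trapezoidal column (denominator 4−1=3):
I_{1,1} = 1.084398 + (1.084398 − 1.221429)/3 = 1.038721
I_{2,1} = 1.044033 + (1.044033 − 1.084398)/3 = 1.030578
I_{2,2} = (16·1.030578 − 1.038721) / 15 = 1.030035
(Column j=1 coincides with Simpson's rule on the same nodes.)

1.0300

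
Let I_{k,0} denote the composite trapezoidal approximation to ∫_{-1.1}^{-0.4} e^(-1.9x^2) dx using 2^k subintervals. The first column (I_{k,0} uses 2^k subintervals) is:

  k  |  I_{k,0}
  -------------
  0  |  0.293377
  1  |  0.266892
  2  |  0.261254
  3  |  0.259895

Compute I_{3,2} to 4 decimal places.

I_{2,1} = 0.261254 + (0.261254 − 0.266892)/3 = 0.259375
I_{3,1} = (4·0.259895 − 0.261254) / 3 = 0.259442
I_{3,2} = (16·0.259442 − 0.259375) / 15 = 0.259446

0.2594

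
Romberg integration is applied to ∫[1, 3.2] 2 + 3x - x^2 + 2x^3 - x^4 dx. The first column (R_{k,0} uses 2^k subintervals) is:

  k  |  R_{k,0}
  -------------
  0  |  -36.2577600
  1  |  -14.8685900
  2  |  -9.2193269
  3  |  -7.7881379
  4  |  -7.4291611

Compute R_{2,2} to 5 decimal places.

R_{1,1} = -14.8685900 + (-14.8685900 − (-36.2577600))/3 = -7.7388667
R_{2,1} = -9.2193269 + (-9.2193269 − (-14.8685900))/3 = -7.3362392
R_{2,2} = (16·(-7.3362392) − (-7.7388667)) / 15 = -7.3093974

-7.30940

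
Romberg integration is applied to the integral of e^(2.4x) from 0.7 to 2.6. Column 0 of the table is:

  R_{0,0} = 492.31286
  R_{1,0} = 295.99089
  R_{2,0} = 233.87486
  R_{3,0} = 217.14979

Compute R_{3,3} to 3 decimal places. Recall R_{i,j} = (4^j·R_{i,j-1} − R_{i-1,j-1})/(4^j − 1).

211.460

Richardson extrapolation on the trapezoidal column (denominator 4−1=3):
R_{1,1} = 295.99089 + (295.99089 − 492.31286)/3 = 230.55023
R_{2,1} = 233.87486 + (233.87486 − 295.99089)/3 = 213.16952
R_{3,1} = (4·217.14979 − 233.87486) / 3 = 211.57477
R_{2,2} = 213.16952 + (213.16952 − 230.55023)/15 = 212.01081
R_{3,2} = 211.57477 + (211.57477 − 213.16952)/15 = 211.46845
R_{3,3} = (64·211.46845 − 212.01081) / 63 = 211.45984
(Column j=1 coincides with Simpson's rule on the same nodes.)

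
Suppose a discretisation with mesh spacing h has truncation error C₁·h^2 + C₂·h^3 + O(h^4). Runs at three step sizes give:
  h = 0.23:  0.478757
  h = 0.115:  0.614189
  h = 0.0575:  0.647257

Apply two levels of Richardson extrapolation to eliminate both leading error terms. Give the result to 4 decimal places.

0.6581

First eliminate the h^2 term (factor 2^2 = 4):
  B₁ = (4·0.614189 − 0.478757)/3 = 0.659333
  B₂ = (4·0.647257 − 0.614189)/3 = 0.658280
Then eliminate the h^3 term (factor 2^3 = 8):
  (8·0.658280 − 0.659333)/7 = 0.658130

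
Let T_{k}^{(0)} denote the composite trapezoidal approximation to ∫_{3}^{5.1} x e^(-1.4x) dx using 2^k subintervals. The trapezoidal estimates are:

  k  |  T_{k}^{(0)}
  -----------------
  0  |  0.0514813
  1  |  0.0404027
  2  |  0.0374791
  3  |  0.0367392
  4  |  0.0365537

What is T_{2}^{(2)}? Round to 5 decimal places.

T_{1}^{(1)} = (4·0.0404027 − 0.0514813) / 3 = 0.0367098
T_{2}^{(1)} = 0.0374791 + (0.0374791 − 0.0404027)/3 = 0.0365046
T_{2}^{(2)} = 0.0365046 + (0.0365046 − 0.0367098)/15 = 0.0364909

0.03649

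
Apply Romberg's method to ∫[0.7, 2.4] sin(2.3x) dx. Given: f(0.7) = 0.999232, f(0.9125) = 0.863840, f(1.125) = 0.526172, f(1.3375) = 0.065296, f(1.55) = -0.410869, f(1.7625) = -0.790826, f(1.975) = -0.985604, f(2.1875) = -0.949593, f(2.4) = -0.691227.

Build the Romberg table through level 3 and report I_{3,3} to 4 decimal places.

-0.3312

I_{0,0} (trapezoid, 1 panel, h=1.7000): 0.261804
I_{1,0} (trapezoid, 2 panels, h=0.8500): -0.218337
I_{2,0} (trapezoid, 4 panels, h=0.4250): -0.304427
I_{3,0} (trapezoid, 8 panels, h=0.2125): -0.324611
I_{1,1} = -0.218337 + (-0.218337 − 0.261804)/3 = -0.378384
I_{2,1} = -0.304427 + (-0.304427 − (-0.218337))/3 = -0.333124
I_{3,1} = -0.324611 + (-0.324611 − (-0.304427))/3 = -0.331339
I_{2,2} = -0.333124 + (-0.333124 − (-0.378384))/15 = -0.330107
I_{3,2} = -0.331339 + (-0.331339 − (-0.333124))/15 = -0.331220
I_{3,3} = -0.331220 + (-0.331220 − (-0.330107))/63 = -0.331238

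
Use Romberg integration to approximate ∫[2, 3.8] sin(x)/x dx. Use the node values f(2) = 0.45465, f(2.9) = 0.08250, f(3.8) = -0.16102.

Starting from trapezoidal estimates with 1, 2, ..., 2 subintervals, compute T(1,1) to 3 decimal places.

0.187

T(0,0) (trapezoid, 1 panel, h=1.8000): 0.26427
T(1,0) (trapezoid, 2 panels, h=0.9000): 0.20638
T(1,1) = 0.20638 + (0.20638 − 0.26427)/3 = 0.18708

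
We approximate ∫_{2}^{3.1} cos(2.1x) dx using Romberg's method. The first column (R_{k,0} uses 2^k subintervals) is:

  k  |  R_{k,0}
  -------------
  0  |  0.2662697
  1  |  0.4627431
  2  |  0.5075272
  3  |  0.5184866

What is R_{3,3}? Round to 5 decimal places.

Richardson extrapolation on the trapezoidal column (denominator 4−1=3):
R_{1,1} = (4·0.4627431 − 0.2662697) / 3 = 0.5282342
R_{2,1} = (4·0.5075272 − 0.4627431) / 3 = 0.5224552
R_{3,1} = (4·0.5184866 − 0.5075272) / 3 = 0.5221397
R_{2,2} = (16·0.5224552 − 0.5282342) / 15 = 0.5220699
R_{3,2} = 0.5221397 + (0.5221397 − 0.5224552)/15 = 0.5221187
R_{3,3} = 0.5221187 + (0.5221187 − 0.5220699)/63 = 0.5221195

0.52212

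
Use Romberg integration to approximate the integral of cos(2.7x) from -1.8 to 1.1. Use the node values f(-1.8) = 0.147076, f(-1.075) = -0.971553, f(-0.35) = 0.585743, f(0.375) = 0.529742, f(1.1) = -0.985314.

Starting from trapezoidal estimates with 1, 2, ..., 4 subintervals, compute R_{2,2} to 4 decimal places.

R_{0,0} (trapezoid, 1 panel, h=2.9000): -1.215445
R_{1,0} (trapezoid, 2 panels, h=1.4500): 0.241605
R_{2,0} (trapezoid, 4 panels, h=0.7250): -0.199511
R_{1,1} = 0.241605 + (0.241605 − (-1.215445))/3 = 0.727288
R_{2,1} = -0.199511 + (-0.199511 − 0.241605)/3 = -0.346550
R_{2,2} = -0.346550 + (-0.346550 − 0.727288)/15 = -0.418139

-0.4181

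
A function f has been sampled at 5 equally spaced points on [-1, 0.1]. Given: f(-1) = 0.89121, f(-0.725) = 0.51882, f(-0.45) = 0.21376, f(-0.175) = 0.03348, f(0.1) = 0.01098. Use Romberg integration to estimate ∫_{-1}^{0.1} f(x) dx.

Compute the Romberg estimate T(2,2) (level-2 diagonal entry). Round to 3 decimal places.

0.325

T(0,0) (trapezoid, 1 panel, h=1.1000): 0.49620
T(1,0) (trapezoid, 2 panels, h=0.5500): 0.36567
T(2,0) (trapezoid, 4 panels, h=0.2750): 0.33472
T(1,1) = 0.36567 + (0.36567 − 0.49620)/3 = 0.32216
T(2,1) = 0.33472 + (0.33472 − 0.36567)/3 = 0.32440
T(2,2) = 0.32440 + (0.32440 − 0.32216)/15 = 0.32455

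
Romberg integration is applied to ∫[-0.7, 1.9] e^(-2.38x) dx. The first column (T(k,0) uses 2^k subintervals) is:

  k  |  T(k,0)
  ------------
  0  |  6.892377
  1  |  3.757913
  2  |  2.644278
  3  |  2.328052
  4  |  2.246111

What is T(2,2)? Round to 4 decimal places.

Richardson extrapolation on the trapezoidal column (denominator 4−1=3):
T(1,1) = (4·3.757913 − 6.892377) / 3 = 2.713092
T(2,1) = (4·2.644278 − 3.757913) / 3 = 2.273066
T(2,2) = (16·2.273066 − 2.713092) / 15 = 2.243731

2.2437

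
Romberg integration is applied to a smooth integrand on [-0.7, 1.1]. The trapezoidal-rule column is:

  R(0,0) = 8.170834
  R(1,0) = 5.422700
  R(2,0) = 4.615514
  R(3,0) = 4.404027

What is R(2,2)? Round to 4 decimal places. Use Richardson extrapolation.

Richardson extrapolation on the trapezoidal column (denominator 4−1=3):
R(1,1) = (4·5.422700 − 8.170834) / 3 = 4.506655
R(2,1) = (4·4.615514 − 5.422700) / 3 = 4.346452
R(2,2) = 4.346452 + (4.346452 − 4.506655)/15 = 4.335772
(Column j=1 coincides with Simpson's rule on the same nodes.)

4.3358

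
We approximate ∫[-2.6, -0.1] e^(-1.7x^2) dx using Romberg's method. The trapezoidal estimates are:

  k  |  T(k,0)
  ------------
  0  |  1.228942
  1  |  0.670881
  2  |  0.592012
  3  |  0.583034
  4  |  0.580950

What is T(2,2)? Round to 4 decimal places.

0.5711

Richardson extrapolation on the trapezoidal column (denominator 4−1=3):
T(1,1) = 0.670881 + (0.670881 − 1.228942)/3 = 0.484861
T(2,1) = (4·0.592012 − 0.670881) / 3 = 0.565722
T(2,2) = 0.565722 + (0.565722 − 0.484861)/15 = 0.571113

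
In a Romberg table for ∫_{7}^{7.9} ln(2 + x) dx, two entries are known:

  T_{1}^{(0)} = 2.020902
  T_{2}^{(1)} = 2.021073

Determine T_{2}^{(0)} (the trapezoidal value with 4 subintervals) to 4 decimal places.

2.0210

From T_{2}^{(1)} = (4·T_{2}^{(0)} − T_{1}^{(0)})/3, solve for T_{2}^{(0)}:
4·T_{2}^{(0)} = 3·2.021073 + 2.020902 = 8.084121
T_{2}^{(0)} = 2.021030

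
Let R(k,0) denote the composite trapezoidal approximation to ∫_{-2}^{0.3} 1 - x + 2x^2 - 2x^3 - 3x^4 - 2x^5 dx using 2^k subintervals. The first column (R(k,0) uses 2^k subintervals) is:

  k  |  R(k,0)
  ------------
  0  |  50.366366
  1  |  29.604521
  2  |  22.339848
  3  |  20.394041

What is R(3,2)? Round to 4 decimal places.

19.7339

Richardson extrapolation on the trapezoidal column (denominator 4−1=3):
R(2,1) = (4·22.339848 − 29.604521) / 3 = 19.918290
R(3,1) = (4·20.394041 − 22.339848) / 3 = 19.745439
R(3,2) = (16·19.745439 − 19.918290) / 15 = 19.733916
(Column j=1 coincides with Simpson's rule on the same nodes.)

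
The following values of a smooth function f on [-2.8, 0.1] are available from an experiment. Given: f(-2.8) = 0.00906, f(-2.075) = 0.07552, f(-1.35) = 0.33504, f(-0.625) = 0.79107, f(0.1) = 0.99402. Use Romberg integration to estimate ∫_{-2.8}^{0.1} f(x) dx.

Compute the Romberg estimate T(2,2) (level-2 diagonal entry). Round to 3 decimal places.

T(0,0) (trapezoid, 1 panel, h=2.9000): 1.45447
T(1,0) (trapezoid, 2 panels, h=1.4500): 1.21304
T(2,0) (trapezoid, 4 panels, h=0.7250): 1.23480
T(1,1) = 1.21304 + (1.21304 − 1.45447)/3 = 1.13256
T(2,1) = 1.23480 + (1.23480 − 1.21304)/3 = 1.24205
T(2,2) = 1.24205 + (1.24205 − 1.13256)/15 = 1.24935

1.249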